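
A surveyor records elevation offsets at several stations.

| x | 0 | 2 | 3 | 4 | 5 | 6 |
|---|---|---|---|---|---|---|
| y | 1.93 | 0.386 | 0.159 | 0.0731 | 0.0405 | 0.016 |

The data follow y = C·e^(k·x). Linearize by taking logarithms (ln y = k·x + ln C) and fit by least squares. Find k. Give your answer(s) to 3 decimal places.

With ln yᵢ as the transformed response and xᵢ as the regressor:
Sums: Σx = 20.0000, Σ(x)² = 90.0000, Σln y = -12.0908, Σx·ln y = -58.7274.
Normal system: [[90.0000, 20.0000]; [20.0000, 6]]·[k, ln C]ᵀ = [-58.7274, -12.0908]ᵀ.
Slope k = (n·Σx·ln y − Σx·Σln y)/(n·Σ(x)² − (Σx)²) = (6·-58.7274 − 20.0000·-12.0908)/140.0000 = -0.78963; ln C = (Σln y − k·Σx)/n = 0.61697.

k = -0.790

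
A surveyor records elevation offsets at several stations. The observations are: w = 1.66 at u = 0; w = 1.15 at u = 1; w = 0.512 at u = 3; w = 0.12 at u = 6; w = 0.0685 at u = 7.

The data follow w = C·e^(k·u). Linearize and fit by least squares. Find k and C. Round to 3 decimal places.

k = -0.456, C = 1.795

With ln wᵢ as the transformed response and uᵢ as the regressor:
Σu = 17.0000, Σ(u)² = 95.0000, Σln w = -4.8240, Σu·ln w = -33.3566.
Equations: 95.0000·k + 17.0000·ln C = -33.3566;  17.0000·k + 5·ln C = -4.8240.
Slope k = (n·Σu·ln w − Σu·Σln w)/(n·Σ(u)² − (Σu)²) = (5·-33.3566 − 17.0000·-4.8240)/186.0000 = -0.45578; ln C = (Σln w − k·Σu)/n = 0.58483, so C = exp(0.58483) = 1.79468.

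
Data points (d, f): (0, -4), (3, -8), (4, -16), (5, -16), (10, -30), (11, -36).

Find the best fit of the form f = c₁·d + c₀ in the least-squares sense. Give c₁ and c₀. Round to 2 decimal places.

c₁ = -2.89, c₀ = -2.42

Entries of MᵀM: Σd·d = 271, Σd = 33, Σ1 = 6.
For Mᵀf: Σd·f = -864, Σf = -110.
Normal equations: [[271, 33]; [33, 6]]·[c₁, c₀]ᵀ = [-864, -110]ᵀ.
det = 271·6 − 33² = 537.
c₁ = ((-864)·6 − 33·(-110))/537 = -518/179; c₀ = (271·(-110) − 33·(-864))/537 = -1298/537.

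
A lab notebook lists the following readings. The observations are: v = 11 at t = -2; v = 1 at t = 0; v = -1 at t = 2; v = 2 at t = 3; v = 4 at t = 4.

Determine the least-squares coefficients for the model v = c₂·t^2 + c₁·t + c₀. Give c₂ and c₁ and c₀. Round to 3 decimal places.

c₂ = 0.922, c₁ = -2.892, c₀ = 1.366

Compute the Gram sums: Σt^2·t^2 = 369, Σt^2·t = 91, Σt^2 = 33, Σt·t = 33, Σt = 7, Σ1 = 5.
Right-hand side: Σt^2·v = 122, Σt·v = -2, Σv = 17.
MᵀM·[c₂, c₁, c₀]ᵀ = Mᵀv becomes [[369, 91, 33]; [91, 33, 7]; [33, 7, 5]]·[c₂, c₁, c₀]ᵀ = [122, -2, 17]ᵀ.
Inverting the 3×3 Gram matrix, [c₂, c₁, c₀]ᵀ = [247/268, -775/268, 183/134]ᵀ.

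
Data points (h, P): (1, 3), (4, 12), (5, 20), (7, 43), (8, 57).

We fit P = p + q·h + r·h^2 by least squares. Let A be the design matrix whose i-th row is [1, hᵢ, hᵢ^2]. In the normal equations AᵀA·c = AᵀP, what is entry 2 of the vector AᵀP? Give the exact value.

Entry 2 ↔ basis h, so (AᵀP)_{2} = Σᵢ (h)·Pᵢ = (1)·(3) + (4)·(12) + (5)·(20) + (7)·(43) + (8)·(57) = 908.

908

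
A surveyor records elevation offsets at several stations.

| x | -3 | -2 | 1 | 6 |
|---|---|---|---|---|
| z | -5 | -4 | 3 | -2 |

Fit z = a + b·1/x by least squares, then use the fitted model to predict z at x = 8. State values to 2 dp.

Setting ∂/∂a … = 0 gives: 4·a + (1/3)·b = -8;  (1/3)·a + (25/18)·b = 19/3.
(Σ1 = 4, Σ1/x = 1/3, Σ1/x·1/x = 25/18, Σz = -8, Σ1/x·z = 19/3.)
det = 4·(25/18) − (1/3)² = 49/9.
a = ((-8)·(25/18) − (1/3)·(19/3))/(49/9) = -17/7; b = (4·(19/3) − (1/3)·(-8))/(49/9) = 36/7.
At x = 8: ẑ = (-17/7)·(1) + (36/7)·(1/8) = -25/14.

ẑ = -1.79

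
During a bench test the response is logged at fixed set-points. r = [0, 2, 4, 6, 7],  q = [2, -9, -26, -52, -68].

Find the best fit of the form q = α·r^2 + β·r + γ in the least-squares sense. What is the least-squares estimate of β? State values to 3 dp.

Forming MᵀM = [[3969, 631, 105]; [631, 105, 19]; [105, 19, 5]] and Mᵀq = [-5656, -910, -153]ᵀ gives MᵀM·[α, β, γ]ᵀ = Mᵀq.
Row-reducing yields α = -4869/5044, β = -16093/5044, γ = 2264/1261.

β = -3.191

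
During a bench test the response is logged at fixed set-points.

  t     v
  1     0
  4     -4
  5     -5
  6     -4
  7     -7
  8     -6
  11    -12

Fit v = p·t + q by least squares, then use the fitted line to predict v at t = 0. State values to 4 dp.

Compute the Gram sums: Σt·t = 312, Σt = 42, Σ1 = 7.
Moment sums: Σt·v = -294, Σv = -38.
Δ = 312·7 − 42² = 420.
p = ((-294)·7 − 42·(-38))/420 = -11/10; q = (312·(-38) − 42·(-294))/420 = 41/35.
At t = 0: v̂ = (-11/10)·(0) + (41/35)·(1) = 41/35.

v̂ = 1.1714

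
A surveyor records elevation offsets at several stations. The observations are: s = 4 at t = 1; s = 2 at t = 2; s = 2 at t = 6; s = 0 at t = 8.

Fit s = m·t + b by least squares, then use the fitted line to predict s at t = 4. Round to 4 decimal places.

From the data, Σt·t = 105, Σt = 17, Σ1 = 4.
And Σt·s = 20, Σs = 8.
XᵀX·[m, b]ᵀ = Xᵀs becomes [[105, 17]; [17, 4]]·[m, b]ᵀ = [20, 8]ᵀ.
Eliminating b: 4·(row 1) − 17·(row 2) gives 131·m = 4·20 − 17·8 = -56, so m = -56/131.
Then b = (8 − 17·(-56/131))/4 = 500/131.
At t = 4: ŝ = (-56/131)·(4) + (500/131)·(1) = 276/131.

ŝ = 2.1069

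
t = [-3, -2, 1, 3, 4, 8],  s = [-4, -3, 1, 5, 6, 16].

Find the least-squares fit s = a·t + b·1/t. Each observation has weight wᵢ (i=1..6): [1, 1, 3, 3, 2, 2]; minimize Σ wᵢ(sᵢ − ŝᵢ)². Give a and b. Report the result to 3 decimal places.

Normal-equation sums: Σwᵢ·t·t = 203, Σwᵢ·t·1/t = 12, Σwᵢ·1/t·1/t = 1109/288.
And Σwᵢ·t·s = 370, Σwᵢ·1/t·s = 107/6.
So MᵀWM·[a, b]ᵀ = MᵀWs: [[203, 12]; [12, 1109/288]]·[a, b]ᵀ = [370, 107/6]ᵀ.
det = 203·(1109/288) − 12² = 183655/288.
a = (370·(1109/288) − 12·(107/6))/(183655/288) = 348698/183655; b = (203·(107/6) − 12·370)/(183655/288) = -236112/183655.

a = 1.899, b = -1.286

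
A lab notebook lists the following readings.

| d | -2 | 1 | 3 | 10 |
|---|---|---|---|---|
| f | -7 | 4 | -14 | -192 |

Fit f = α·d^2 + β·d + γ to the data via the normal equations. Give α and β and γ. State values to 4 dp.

AᵀA·[α, β, γ]ᵀ = Aᵀf reads: 10098·α + 1020·β + 114·γ = -19350;  1020·α + 114·β + 12·γ = -1944;  114·α + 12·β + 4·γ = -209.
Row-reducing yields α = -16863/8282, β = 3370/4141, γ = 27641/8282.

α = -2.0361, β = 0.8138, γ = 3.3375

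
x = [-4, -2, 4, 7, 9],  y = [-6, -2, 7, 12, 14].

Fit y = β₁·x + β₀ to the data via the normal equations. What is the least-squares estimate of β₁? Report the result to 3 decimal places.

MᵀM·[β₁, β₀]ᵀ = Mᵀy reads: 166·β₁ + 14·β₀ = 266;  14·β₁ + 5·β₀ = 25.
(Σx·x = 166, Σx = 14, Σ1 = 5, Σx·y = 266, Σy = 25.)
det = 166·5 − 14² = 634.
β₁ = (266·5 − 14·25)/634 = 490/317; β₀ = (166·25 − 14·266)/634 = 213/317.

β₁ = 1.546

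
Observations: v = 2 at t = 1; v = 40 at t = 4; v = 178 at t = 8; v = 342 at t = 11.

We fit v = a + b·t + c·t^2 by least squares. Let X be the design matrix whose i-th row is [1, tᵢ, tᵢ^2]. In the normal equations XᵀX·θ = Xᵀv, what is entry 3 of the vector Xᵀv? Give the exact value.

53416

Entry 3 ↔ basis t^2, so (Xᵀv)_{3} = Σᵢ (t^2)·vᵢ = (1)·(2) + (16)·(40) + (64)·(178) + (121)·(342) = 53416.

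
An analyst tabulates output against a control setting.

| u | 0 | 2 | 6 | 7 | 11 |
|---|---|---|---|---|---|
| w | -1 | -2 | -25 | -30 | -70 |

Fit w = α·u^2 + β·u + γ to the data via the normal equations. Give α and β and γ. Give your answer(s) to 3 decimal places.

With design matrix M, MᵀM = [[18354, 1898, 210]; [1898, 210, 26]; [210, 26, 5]] and Mᵀw = [-10848, -1134, -128]ᵀ.
Inverting the 3×3 Gram matrix, [α, β, γ]ᵀ = [-39719/79384, -69117/79384, -578/9923]ᵀ.

α = -0.500, β = -0.871, γ = -0.058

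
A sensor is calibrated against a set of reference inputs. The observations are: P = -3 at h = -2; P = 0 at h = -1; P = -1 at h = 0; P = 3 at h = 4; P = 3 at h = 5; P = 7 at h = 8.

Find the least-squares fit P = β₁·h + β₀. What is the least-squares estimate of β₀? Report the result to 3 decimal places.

β₀ = -0.552

Sums needed: Σh·h = 110, Σh = 14, Σ1 = 6.
Moment sums: Σh·P = 89, ΣP = 9.
So AᵀA·[β₁, β₀]ᵀ = AᵀP: [[110, 14]; [14, 6]]·[β₁, β₀]ᵀ = [89, 9]ᵀ.
Determinant 110·6 − 14² = 464.
β₁ = (89·6 − 14·9)/464 = 51/58; β₀ = (110·9 − 14·89)/464 = -16/29.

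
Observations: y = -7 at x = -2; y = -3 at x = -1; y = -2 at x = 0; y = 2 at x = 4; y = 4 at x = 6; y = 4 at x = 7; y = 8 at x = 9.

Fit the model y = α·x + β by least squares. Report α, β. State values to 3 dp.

α = 1.160, β = -2.955

Setting ∂/∂α … = 0 gives: 187·α + 23·β = 149;  23·α + 7·β = 6.
det = 187·7 − 23² = 780.
α = (149·7 − 23·6)/780 = 181/156; β = (187·6 − 23·149)/780 = -461/156.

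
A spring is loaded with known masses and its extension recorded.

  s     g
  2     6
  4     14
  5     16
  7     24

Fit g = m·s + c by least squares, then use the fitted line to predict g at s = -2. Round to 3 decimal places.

ĝ = -8.000

With design matrix X, XᵀX = [[94, 18]; [18, 4]] and Xᵀg = [316, 60]ᵀ.
det = 94·4 − 18² = 52.
m = (316·4 − 18·60)/52 = 46/13; c = (94·60 − 18·316)/52 = -12/13.
At s = -2: ĝ = (46/13)·(-2) + (-12/13)·(1) = -8.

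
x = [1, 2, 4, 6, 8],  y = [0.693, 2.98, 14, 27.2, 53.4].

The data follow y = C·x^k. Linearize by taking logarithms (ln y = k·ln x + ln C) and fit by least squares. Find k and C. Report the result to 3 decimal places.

Taking logs, ln y = k·ln x + ln C, so regress ln y on ln x.
Over the data: Σln x = 5.9506, Σ(ln x)² = 9.9367, Σln y = 10.6453, Σln x·ln y = 18.6056.
Normal system: [[9.9367, 5.9506]; [5.9506, 5]]·[k, ln C]ᵀ = [18.6056, 10.6453]ᵀ.
Slope k = (n·Σln x·ln y − Σln x·Σln y)/(n·Σ(ln x)² − (Σln x)²) = (5·18.6056 − 5.9506·10.6453)/14.2736 = 2.07948; ln C = (Σln y − k·Σln x)/n = -0.34579, so C = exp(-0.34579) = 0.70766.

k = 2.079, C = 0.708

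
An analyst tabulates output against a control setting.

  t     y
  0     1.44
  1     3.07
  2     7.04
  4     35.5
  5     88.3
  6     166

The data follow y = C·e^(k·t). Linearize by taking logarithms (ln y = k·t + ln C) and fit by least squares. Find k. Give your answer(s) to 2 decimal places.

Let Y = ln y. Fitting Y = k·t + ln C by least squares:
AᵀA = [[82.0000, 18.0000]; [18.0000, 6]], rhs = [72.3787, 16.6002]ᵀ  (here Σt = 18.0000, Σ(t)² = 82.0000, Σln y = 16.6002, Σt·ln y = 72.3787).
Slope k = (n·Σt·ln y − Σt·Σln y)/(n·Σ(t)² − (Σt)²) = (6·72.3787 − 18.0000·16.6002)/168.0000 = 0.80636; ln C = (Σln y − k·Σt)/n = 0.34762.

k = 0.81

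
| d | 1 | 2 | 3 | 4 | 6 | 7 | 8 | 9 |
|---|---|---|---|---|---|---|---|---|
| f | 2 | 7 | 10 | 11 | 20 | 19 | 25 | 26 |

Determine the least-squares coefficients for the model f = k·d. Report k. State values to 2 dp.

k = 2.99

With design matrix X, XᵀX = [[260]] and Xᵀf = [777]ᵀ.
k = 777/260 = 2.98846.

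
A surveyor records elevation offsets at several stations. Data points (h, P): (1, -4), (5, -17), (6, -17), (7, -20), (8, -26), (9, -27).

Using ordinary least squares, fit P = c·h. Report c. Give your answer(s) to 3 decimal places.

c = -3.055

XᵀX·[c]ᵀ = XᵀP reads: 256·c = -782.
(Σh·h = 256, Σh·P = -782.)
Hence c = -782 / 256 ≈ -3.05469.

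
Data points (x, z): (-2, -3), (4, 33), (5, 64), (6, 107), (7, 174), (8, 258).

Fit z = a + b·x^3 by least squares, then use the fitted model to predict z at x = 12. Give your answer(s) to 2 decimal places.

Compute the Gram sums: Σ1 = 6, Σx^3 = 1252, Σx^3·x^3 = 446234.
For Mᵀz: Σz = 633, Σx^3·z = 225026.
So MᵀM·[a, b]ᵀ = Mᵀz: [[6, 1252]; [1252, 446234]]·[a, b]ᵀ = [633, 225026]ᵀ.
Δ = 6·446234 − 1252² = 1109900.
a = (633·446234 − 1252·225026)/1109900 = 73357/110990; b = (6·225026 − 1252·633)/1109900 = 27882/55495.
At x = 12: ẑ = (73357/110990)·(1) + (27882/55495)·(1728) = 96433549/110990.

ẑ = 868.85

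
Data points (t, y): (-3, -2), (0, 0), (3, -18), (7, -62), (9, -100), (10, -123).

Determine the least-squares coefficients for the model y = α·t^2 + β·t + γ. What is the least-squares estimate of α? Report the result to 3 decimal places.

α = -0.986

The normal system MᵀM·[α, β, γ]ᵀ = Mᵀy is [[19124, 2072, 248]; [2072, 248, 26]; [248, 26, 6]]·[α, β, γ]ᵀ = [-23618, -2612, -305]ᵀ.
Inverting the 3×3 Gram matrix, [α, β, γ]ᵀ = [-50827/51546, -10627/4686, -2142/8591]ᵀ.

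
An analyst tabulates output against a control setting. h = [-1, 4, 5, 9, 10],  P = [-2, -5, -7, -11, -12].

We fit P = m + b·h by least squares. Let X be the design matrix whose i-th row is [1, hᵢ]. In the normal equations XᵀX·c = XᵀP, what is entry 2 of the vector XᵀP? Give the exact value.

-272

Entry 2 ↔ basis h, so (XᵀP)_{2} = Σᵢ (h)·Pᵢ = (-1)·(-2) + (4)·(-5) + (5)·(-7) + (9)·(-11) + (10)·(-12) = -272.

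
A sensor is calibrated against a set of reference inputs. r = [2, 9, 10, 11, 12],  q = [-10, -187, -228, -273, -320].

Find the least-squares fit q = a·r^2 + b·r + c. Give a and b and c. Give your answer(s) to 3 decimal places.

a = -1.902, b = -4.419, c = 6.468

From the data, Σr^2·r^2 = 51954, Σr^2·r = 4796, Σr^2 = 450, Σr·r = 450, Σr = 44, Σ1 = 5.
For Xᵀq: Σr^2·q = -117100, Σr·q = -10826, Σq = -1018.
Normal equations: [[51954, 4796, 450]; [4796, 450, 44]; [450, 44, 5]]·[a, b, c]ᵀ = [-117100, -10826, -1018]ᵀ.
Inverting the 3×3 Gram matrix, [a, b, c]ᵀ = [-48538/25519, -112763/25519, 165066/25519]ᵀ.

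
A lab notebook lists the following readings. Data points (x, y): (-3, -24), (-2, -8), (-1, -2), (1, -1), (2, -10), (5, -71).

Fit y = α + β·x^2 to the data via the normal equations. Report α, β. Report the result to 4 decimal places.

Sums needed: Σ1 = 6, Σx^2 = 44, Σx^2·x^2 = 740.
And Σy = -116, Σx^2·y = -2066.
AᵀA·[α, β]ᵀ = Aᵀy becomes [[6, 44]; [44, 740]]·[α, β]ᵀ = [-116, -2066]ᵀ.
Determinant 6·740 − 44² = 2504.
α = ((-116)·740 − 44·(-2066))/2504 = 633/313; β = (6·(-2066) − 44·(-116))/2504 = -1823/626.

α = 2.0224, β = -2.9121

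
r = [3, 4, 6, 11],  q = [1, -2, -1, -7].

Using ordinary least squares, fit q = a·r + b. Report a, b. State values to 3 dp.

Normal-equation sums: Σr·r = 182, Σr = 24, Σ1 = 4.
And Σr·q = -88, Σq = -9.
det = 182·4 − 24² = 152.
a = ((-88)·4 − 24·(-9))/152 = -17/19; b = (182·(-9) − 24·(-88))/152 = 237/76.

a = -0.895, b = 3.118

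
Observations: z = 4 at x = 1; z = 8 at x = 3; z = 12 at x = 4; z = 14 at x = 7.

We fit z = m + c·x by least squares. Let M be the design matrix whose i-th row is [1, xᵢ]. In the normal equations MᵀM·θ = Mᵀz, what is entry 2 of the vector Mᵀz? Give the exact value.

Entry 2 ↔ basis x, so (Mᵀz)_{2} = Σᵢ (x)·zᵢ = (1)·(4) + (3)·(8) + (4)·(12) + (7)·(14) = 174.

174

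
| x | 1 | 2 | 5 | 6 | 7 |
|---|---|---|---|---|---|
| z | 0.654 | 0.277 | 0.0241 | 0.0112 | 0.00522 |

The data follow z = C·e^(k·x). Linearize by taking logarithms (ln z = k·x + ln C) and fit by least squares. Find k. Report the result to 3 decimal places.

Linearized form: ln z = k·x + ln C. From the 5 transformed points,
Sums: Σx = 21.0000, Σ(x)² = 115.0000, Σln z = -15.1810, Σx·ln z = -85.3577.
Normal system: [[115.0000, 21.0000]; [21.0000, 5]]·[k, ln C]ᵀ = [-85.3577, -15.1810]ᵀ.
Solving (det = 134.0000): k = -0.80587, ln C = 0.34846.

k = -0.806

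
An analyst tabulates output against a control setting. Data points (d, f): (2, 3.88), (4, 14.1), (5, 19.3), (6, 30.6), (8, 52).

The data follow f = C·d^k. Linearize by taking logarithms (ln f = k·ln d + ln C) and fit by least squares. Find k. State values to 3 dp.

With ln fᵢ as the transformed response and ln dᵢ as the regressor:
AᵀA = [[12.5270, 7.5601]; [7.5601, 5]], rhs = [23.7183, 14.3344]ᵀ  (here Σln d = 7.5601, Σ(ln d)² = 12.5270, Σln f = 14.3344, Σln d·ln f = 23.7183).
Slope k = (n·Σln d·ln f − Σln d·Σln f)/(n·Σ(ln d)² − (Σln d)²) = (5·23.7183 − 7.5601·14.3344)/5.4804 = 1.86528; ln C = (Σln f − k·Σln d)/n = 0.04653.

k = 1.865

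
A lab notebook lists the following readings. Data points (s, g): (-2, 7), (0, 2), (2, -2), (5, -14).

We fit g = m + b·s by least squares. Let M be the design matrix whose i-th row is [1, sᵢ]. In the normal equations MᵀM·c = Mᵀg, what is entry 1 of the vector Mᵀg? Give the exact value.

Entry 1 ↔ basis 1, so (Mᵀg)_{1} = Σᵢ gᵢ = (1)·(7) + (1)·(2) + (1)·(-2) + (1)·(-14) = -7.

-7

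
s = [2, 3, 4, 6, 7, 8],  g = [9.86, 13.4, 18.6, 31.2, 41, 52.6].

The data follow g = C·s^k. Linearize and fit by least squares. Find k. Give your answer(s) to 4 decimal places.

Linearized form: ln g = k·ln s + ln C. From the 6 transformed points,
Over the data: Σln s = 8.9952, Σ(ln s)² = 14.9303, Σln g = 18.9236, Σln s·ln g = 30.1207.
Normal system: [[14.9303, 8.9952]; [8.9952, 6]]·[k, ln C]ᵀ = [30.1207, 18.9236]ᵀ.
Δ = 14.9303·6 − (8.9952)² = 8.6686; k = (30.1207·6 − 8.9952·18.9236)/8.6686 = 1.21165, ln C = (14.9303·18.9236 − 8.9952·30.1207)/8.6686 = 1.33743.

k = 1.2117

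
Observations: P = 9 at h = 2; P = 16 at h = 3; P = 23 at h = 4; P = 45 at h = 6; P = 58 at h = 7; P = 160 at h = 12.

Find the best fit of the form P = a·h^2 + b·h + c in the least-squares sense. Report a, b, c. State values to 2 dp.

Setting ∂/∂a … = 0 gives: 24786·a + 2386·b + 258·c = 28050;  2386·a + 258·b + 34·c = 2754;  258·a + 34·b + 6·c = 311.
Solving the 3×3 system (Gaussian elimination) gives a = 163/156, b = 73/182, c = 389/84.

a = 1.04, b = 0.40, c = 4.63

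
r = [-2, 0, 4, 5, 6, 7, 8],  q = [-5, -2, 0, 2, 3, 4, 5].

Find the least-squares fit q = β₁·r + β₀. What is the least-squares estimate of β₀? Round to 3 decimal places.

β₀ = -2.805

Sums needed: Σr·r = 194, Σr = 28, Σ1 = 7.
Moment sums: Σr·q = 106, Σq = 7.
MᵀM·[β₁, β₀]ᵀ = Mᵀq becomes [[194, 28]; [28, 7]]·[β₁, β₀]ᵀ = [106, 7]ᵀ.
Eliminating β₀: 7·(row 1) − 28·(row 2) gives 574·β₁ = 7·106 − 28·7 = 546, so β₁ = 39/41.
Then β₀ = (7 − 28·(39/41))/7 = -115/41.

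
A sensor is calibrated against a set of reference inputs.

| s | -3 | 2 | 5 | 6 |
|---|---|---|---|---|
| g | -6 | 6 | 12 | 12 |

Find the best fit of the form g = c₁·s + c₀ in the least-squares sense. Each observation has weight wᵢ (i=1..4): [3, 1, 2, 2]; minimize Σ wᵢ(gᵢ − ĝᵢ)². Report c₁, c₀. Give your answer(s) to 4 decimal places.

c₁ = 2.1021, c₀ = 0.5586

Sums needed: Σwᵢ·s·s = 153, Σwᵢ·s = 15, Σwᵢ·1 = 8.
Moment sums: Σwᵢ·s·g = 330, Σwᵢ·g = 36.
Normal equations: [[153, 15]; [15, 8]]·[c₁, c₀]ᵀ = [330, 36]ᵀ.
Determinant 153·8 − 15² = 999.
c₁ = (330·8 − 15·36)/999 = 700/333; c₀ = (153·36 − 15·330)/999 = 62/111.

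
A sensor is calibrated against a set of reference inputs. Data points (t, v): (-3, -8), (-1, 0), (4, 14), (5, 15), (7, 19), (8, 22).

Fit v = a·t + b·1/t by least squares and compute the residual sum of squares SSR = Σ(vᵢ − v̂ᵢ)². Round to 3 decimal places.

SSR = 11.883

Forming AᵀA = [[164, 6]; [6, 881749/705600]] and Aᵀv = [464, 1229/84]ᵀ gives AᵀA·[a, b]ᵀ = Aᵀv.
Determinant 164·(881749/705600) − 6² = 29801309/176400.
a = (464·(881749/705600) − 6·(1229/84))/(29801309/176400) = 86797484/29801309; b = (164·(1229/84) − 6·464)/(29801309/176400) = -67830000/29801309.
Residuals: -628020/29801309, 18967484/29801309, 86985890/29801309, 26598215/29801309, -31667517/29801309, -30272324/29801309; SSR = 354125894/29801309.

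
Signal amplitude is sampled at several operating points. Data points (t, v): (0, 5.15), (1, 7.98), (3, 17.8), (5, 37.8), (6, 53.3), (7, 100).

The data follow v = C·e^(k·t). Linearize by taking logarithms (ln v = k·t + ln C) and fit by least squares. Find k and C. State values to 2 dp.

With ln vᵢ as the transformed response and tᵢ as the regressor:
XᵀX = [[120.0000, 22.0000]; [22.0000, 6]], rhs = [84.9679, 18.8085]ᵀ  (here Σt = 22.0000, Σ(t)² = 120.0000, Σln v = 18.8085, Σt·ln v = 84.9679).
Δ = 120.0000·6 − (22.0000)² = 236.0000; k = (84.9679·6 − 22.0000·18.8085)/236.0000 = 0.40686, ln C = (120.0000·18.8085 − 22.0000·84.9679)/236.0000 = 1.64293, so C = exp(1.64293) = 5.17032.

k = 0.41, C = 5.17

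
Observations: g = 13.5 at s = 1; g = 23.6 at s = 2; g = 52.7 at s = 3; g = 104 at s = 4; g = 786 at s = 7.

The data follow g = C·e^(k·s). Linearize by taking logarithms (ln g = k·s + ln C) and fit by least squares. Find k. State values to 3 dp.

k = 0.685

With ln gᵢ as the transformed response and sᵢ as the regressor:
Σs = 17.0000, Σ(s)² = 79.0000, Σln g = 21.0399, Σs·ln g = 86.0653.
Normal system: [[79.0000, 17.0000]; [17.0000, 5]]·[k, ln C]ᵀ = [86.0653, 21.0399]ᵀ.
Slope k = (n·Σs·ln g − Σs·Σln g)/(n·Σ(s)² − (Σs)²) = (5·86.0653 − 17.0000·21.0399)/106.0000 = 0.68536; ln C = (Σln g − k·Σs)/n = 1.87776.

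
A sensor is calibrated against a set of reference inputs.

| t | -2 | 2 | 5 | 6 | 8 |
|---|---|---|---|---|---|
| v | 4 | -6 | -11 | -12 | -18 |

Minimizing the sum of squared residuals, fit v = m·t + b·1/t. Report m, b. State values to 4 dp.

m = -2.1395, b = -1.2901

Setting ∂/∂m … = 0 gives: 133·m + 5·b = -291;  5·m + (8401/14400)·b = -229/20.
(Σt·t = 133, Σt·1/t = 5, Σ1/t·1/t = 8401/14400, Σt·v = -291, Σ1/t·v = -229/20.)
Eliminating b: (8401/14400)·(row 1) − 5·(row 2) gives (757333/14400)·m = (8401/14400)·(-291) − 5·(-229/20) = -540097/4800, so m = -1620291/757333.
Then b = ((-229/20) − 5·(-1620291/757333))/(8401/14400) = -977040/757333.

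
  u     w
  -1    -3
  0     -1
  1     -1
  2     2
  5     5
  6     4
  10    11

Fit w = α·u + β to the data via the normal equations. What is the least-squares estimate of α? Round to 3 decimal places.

Entries of AᵀA: Σu·u = 167, Σu = 23, Σ1 = 7.
And Σu·w = 165, Σw = 17.
Normal equations: [[167, 23]; [23, 7]]·[α, β]ᵀ = [165, 17]ᵀ.
Δ = 167·7 − 23² = 640.
α = (165·7 − 23·17)/640 = 191/160; β = (167·17 − 23·165)/640 = -239/160.

α = 1.194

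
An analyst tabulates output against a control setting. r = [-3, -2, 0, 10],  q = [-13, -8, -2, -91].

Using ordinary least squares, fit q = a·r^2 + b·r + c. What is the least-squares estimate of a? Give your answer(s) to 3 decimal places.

a = -0.968

Entries of XᵀX: Σr^2·r^2 = 10097, Σr^2·r = 965, Σr^2 = 113, Σr·r = 113, Σr = 5, Σ1 = 4.
Right-hand side: Σr^2·q = -9249, Σr·q = -855, Σq = -114.
Inverting the 3×3 Gram matrix, [a, b, c]ᵀ = [-37747/39012, 30895/39012, -7009/3251]ᵀ.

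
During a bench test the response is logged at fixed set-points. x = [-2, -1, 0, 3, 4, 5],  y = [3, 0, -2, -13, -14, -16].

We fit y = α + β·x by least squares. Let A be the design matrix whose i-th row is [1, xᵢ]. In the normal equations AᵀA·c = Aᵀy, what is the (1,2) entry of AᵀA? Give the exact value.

Row 1 ↔ basis 1, column 2 ↔ basis x, so (AᵀA)_{1,2} = Σᵢ x = (1)·(-2) + (1)·(-1) + (1)·(0) + (1)·(3) + (1)·(4) + (1)·(5) = 9.

9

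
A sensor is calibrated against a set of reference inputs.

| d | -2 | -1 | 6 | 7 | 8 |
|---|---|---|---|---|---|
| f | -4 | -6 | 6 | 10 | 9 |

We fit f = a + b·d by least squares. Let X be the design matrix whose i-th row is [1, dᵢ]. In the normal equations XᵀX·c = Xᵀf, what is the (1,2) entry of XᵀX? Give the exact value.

18

Row 1 ↔ basis 1, column 2 ↔ basis d, so (XᵀX)_{1,2} = Σᵢ d = (1)·(-2) + (1)·(-1) + (1)·(6) + (1)·(7) + (1)·(8) = 18.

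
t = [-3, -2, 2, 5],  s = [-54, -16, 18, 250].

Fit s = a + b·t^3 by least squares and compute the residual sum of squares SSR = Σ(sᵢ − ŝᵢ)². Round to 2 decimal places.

SSR = 2.92

XᵀX·[a, b]ᵀ = Xᵀs reads: 4·a + 98·b = 198;  98·a + 16482·b = 32980.
Eliminating b: 16482·(row 1) − 98·(row 2) gives 56324·a = 16482·198 − 98·32980 = 31396, so a = 7849/14081.
Then b = (32980 − 98·(7849/14081))/16482 = 28129/14081.
Residuals: -8740/14081, -8113/14081, 20577/14081, -3724/14081; SSR = 41154/14081.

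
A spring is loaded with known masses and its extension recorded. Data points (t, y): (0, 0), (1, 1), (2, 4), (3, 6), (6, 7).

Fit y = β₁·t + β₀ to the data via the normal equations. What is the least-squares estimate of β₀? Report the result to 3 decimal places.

From the data, Σt·t = 50, Σt = 12, Σ1 = 5.
Right-hand side: Σt·y = 69, Σy = 18.
So XᵀX·[β₁, β₀]ᵀ = Xᵀy: [[50, 12]; [12, 5]]·[β₁, β₀]ᵀ = [69, 18]ᵀ.
Eliminating β₀: 5·(row 1) − 12·(row 2) gives 106·β₁ = 5·69 − 12·18 = 129, so β₁ = 129/106.
Then β₀ = (18 − 12·(129/106))/5 = 36/53.

β₀ = 0.679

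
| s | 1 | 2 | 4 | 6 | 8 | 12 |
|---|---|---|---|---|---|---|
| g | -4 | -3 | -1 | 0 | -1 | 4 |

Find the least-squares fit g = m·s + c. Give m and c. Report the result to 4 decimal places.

m = 0.6407, c = -4.3573

With design matrix X, XᵀX = [[265, 33]; [33, 6]] and Xᵀg = [26, -5]ᵀ.
Δ = 265·6 − 33² = 501.
m = (26·6 − 33·(-5))/501 = 107/167; c = (265·(-5) − 33·26)/501 = -2183/501.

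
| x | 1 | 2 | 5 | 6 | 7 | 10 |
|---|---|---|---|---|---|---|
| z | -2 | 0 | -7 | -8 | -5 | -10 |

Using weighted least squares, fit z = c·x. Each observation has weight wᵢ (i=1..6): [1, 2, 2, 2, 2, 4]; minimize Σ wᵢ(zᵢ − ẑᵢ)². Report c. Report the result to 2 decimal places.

The normal system MᵀWM·[c]ᵀ = MᵀWz is [[629]]·[c]ᵀ = [-638]ᵀ.
c = (-638)/629 = -1.01431.

c = -1.01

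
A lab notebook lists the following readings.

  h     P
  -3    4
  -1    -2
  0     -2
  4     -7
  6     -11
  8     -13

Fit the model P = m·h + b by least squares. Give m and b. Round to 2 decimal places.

m = -1.45, b = -1.78

The normal equations are: 126·m + 14·b = -208;  14·m + 6·b = -31.
(Σh·h = 126, Σh = 14, Σ1 = 6, Σh·P = -208, ΣP = -31.)
Determinant 126·6 − 14² = 560.
m = ((-208)·6 − 14·(-31))/560 = -407/280; b = (126·(-31) − 14·(-208))/560 = -71/40.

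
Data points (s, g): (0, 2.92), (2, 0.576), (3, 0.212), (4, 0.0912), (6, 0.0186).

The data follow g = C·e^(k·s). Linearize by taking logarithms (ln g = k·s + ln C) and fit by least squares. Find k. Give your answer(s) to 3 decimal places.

Let Y = ln g. Fitting Y = k·s + ln C by least squares:
Over the data: Σs = 15.0000, Σ(s)² = 65.0000, Σln g = -7.4105, Σs·ln g = -39.2432.
Normal system: [[65.0000, 15.0000]; [15.0000, 5]]·[k, ln C]ᵀ = [-39.2432, -7.4105]ᵀ.
Δ = 65.0000·5 − (15.0000)² = 100.0000; k = (-39.2432·5 − 15.0000·-7.4105)/100.0000 = -0.85058, ln C = (65.0000·-7.4105 − 15.0000·-39.2432)/100.0000 = 1.06963.

k = -0.851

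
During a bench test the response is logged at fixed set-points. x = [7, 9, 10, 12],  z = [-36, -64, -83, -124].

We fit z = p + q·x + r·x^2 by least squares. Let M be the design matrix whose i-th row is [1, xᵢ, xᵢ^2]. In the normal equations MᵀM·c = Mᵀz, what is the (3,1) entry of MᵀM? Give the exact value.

374

Row 3 ↔ basis x^2, column 1 ↔ basis 1, so (MᵀM)_{3,1} = Σᵢ x^2 = (49)·(1) + (81)·(1) + (100)·(1) + (144)·(1) = 374.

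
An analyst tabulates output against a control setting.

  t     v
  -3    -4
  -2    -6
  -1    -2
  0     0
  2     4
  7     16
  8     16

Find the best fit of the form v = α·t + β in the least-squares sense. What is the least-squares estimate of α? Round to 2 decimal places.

α = 2.08

With design matrix A, AᵀA = [[131, 11]; [11, 7]] and Aᵀv = [274, 24]ᵀ.
Δ = 131·7 − 11² = 796.
α = (274·7 − 11·24)/796 = 827/398; β = (131·24 − 11·274)/796 = 65/398.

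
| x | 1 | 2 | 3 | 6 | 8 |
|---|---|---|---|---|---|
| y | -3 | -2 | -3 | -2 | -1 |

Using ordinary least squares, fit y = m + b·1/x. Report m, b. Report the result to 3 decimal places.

m = -1.536, b = -1.562

The normal equations are: 5·m + (17/8)·b = -11;  (17/8)·m + (809/576)·b = -131/24.
(Σ1 = 5, Σ1/x = 17/8, Σ1/x·1/x = 809/576, Σy = -11, Σ1/x·y = -131/24.)
Δ = 5·(809/576) − (17/8)² = 361/144.
m = ((-11)·(809/576) − (17/8)·(-131/24))/(361/144) = -1109/722; b = (5·(-131/24) − (17/8)·(-11))/(361/144) = -564/361.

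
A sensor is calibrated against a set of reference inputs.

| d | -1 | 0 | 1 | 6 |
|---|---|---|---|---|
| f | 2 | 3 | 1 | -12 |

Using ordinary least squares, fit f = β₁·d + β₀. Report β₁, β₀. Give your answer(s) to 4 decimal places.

β₁ = -2.2069, β₀ = 1.8103

With design matrix M, MᵀM = [[38, 6]; [6, 4]] and Mᵀf = [-73, -6]ᵀ.
Eliminating β₀: 4·(row 1) − 6·(row 2) gives 116·β₁ = 4·(-73) − 6·(-6) = -256, so β₁ = -64/29.
Then β₀ = ((-6) − 6·(-64/29))/4 = 105/58.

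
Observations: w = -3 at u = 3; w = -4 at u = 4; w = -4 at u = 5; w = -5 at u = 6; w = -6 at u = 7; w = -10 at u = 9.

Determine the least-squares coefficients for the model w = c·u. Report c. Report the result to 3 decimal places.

c = -0.958

From the data, Σu·u = 216.
And Σu·w = -207.
Hence c = -207 / 216 ≈ -0.958333.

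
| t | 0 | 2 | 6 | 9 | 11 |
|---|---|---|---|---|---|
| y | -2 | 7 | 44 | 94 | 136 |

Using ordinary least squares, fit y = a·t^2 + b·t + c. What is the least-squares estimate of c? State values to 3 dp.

c = -1.569

Setting ∂/∂a … = 0 gives: 22514·a + 2284·b + 242·c = 25682;  2284·a + 242·b + 28·c = 2620;  242·a + 28·b + 5·c = 279.
(Σt^2·t^2 = 22514, Σt^2·t = 2284, Σt^2 = 242, Σt·t = 242, Σt = 28, Σ1 = 5, Σt^2·y = 25682, Σt·y = 2620, Σy = 279.)
Solving the 3×3 system (Gaussian elimination) gives a = 23042/23997, b = 46688/23997, c = -12551/7999.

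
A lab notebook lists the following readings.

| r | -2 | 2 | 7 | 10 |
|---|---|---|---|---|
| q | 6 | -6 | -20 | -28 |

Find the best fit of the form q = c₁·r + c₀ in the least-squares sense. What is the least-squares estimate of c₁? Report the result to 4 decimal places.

With design matrix M, MᵀM = [[157, 17]; [17, 4]] and Mᵀq = [-444, -48]ᵀ.
Eliminating c₀: 4·(row 1) − 17·(row 2) gives 339·c₁ = 4·(-444) − 17·(-48) = -960, so c₁ = -320/113.
Then c₀ = ((-48) − 17·(-320/113))/4 = 4/113.

c₁ = -2.8319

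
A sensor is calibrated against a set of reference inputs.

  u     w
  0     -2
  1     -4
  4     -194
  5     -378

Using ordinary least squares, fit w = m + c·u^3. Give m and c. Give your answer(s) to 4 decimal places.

XᵀX·[m, c]ᵀ = Xᵀw reads: 4·m + 190·c = -578;  190·m + 19722·c = -59670.
(Σ1 = 4, Σu^3 = 190, Σu^3·u^3 = 19722, Σw = -578, Σu^3·w = -59670.)
Eliminating c: 19722·(row 1) − 190·(row 2) gives 42788·m = 19722·(-578) − 190·(-59670) = -62016, so m = -816/563.
Then c = ((-59670) − 190·(-816/563))/19722 = -32215/10697.

m = -1.4494, c = -3.0116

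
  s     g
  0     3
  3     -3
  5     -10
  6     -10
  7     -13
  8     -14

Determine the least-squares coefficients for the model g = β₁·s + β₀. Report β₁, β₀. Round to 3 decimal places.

From the data, Σs·s = 183, Σs = 29, Σ1 = 6.
For Xᵀg: Σs·g = -322, Σg = -47.
So XᵀX·[β₁, β₀]ᵀ = Xᵀg: [[183, 29]; [29, 6]]·[β₁, β₀]ᵀ = [-322, -47]ᵀ.
Eliminating β₀: 6·(row 1) − 29·(row 2) gives 257·β₁ = 6·(-322) − 29·(-47) = -569, so β₁ = -569/257.
Then β₀ = ((-47) − 29·(-569/257))/6 = 737/257.

β₁ = -2.214, β₀ = 2.868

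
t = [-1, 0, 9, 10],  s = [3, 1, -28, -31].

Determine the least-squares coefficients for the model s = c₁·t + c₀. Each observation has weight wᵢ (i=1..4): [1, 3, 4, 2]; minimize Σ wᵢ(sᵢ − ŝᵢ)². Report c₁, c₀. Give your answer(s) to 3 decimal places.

Forming XᵀWX = [[525, 55]; [55, 10]] and XᵀWs = [-1631, -168]ᵀ gives XᵀWX·[c₁, c₀]ᵀ = XᵀWs.
Eliminating c₀: 10·(row 1) − 55·(row 2) gives 2225·c₁ = 10·(-1631) − 55·(-168) = -7070, so c₁ = -1414/445.
Then c₀ = ((-168) − 55·(-1414/445))/10 = 301/445.

c₁ = -3.178, c₀ = 0.676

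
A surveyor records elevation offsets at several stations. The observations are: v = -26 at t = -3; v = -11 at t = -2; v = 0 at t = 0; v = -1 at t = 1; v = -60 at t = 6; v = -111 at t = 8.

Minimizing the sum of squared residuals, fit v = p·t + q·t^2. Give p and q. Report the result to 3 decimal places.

p = 2.183, q = -2.014

Compute the Gram sums: Σt·t = 114, Σt·t^2 = 694, Σt^2·t^2 = 5490.
Moment sums: Σt·v = -1149, Σt^2·v = -9543.
AᵀA·[p, q]ᵀ = Aᵀv becomes [[114, 694]; [694, 5490]]·[p, q]ᵀ = [-1149, -9543]ᵀ.
Determinant 114·5490 − 694² = 144224.
p = ((-1149)·5490 − 694·(-9543))/144224 = 19677/9014; q = (114·(-9543) − 694·(-1149))/144224 = -9078/4507.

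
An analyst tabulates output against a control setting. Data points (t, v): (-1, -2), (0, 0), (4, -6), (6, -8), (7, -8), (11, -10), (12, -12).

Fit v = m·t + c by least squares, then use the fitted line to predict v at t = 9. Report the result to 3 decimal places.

The normal system AᵀA·[m, c]ᵀ = Aᵀv is [[367, 39]; [39, 7]]·[m, c]ᵀ = [-380, -46]ᵀ.
Δ = 367·7 − 39² = 1048.
m = ((-380)·7 − 39·(-46))/1048 = -433/524; c = (367·(-46) − 39·(-380))/1048 = -1031/524.
At t = 9: v̂ = (-433/524)·(9) + (-1031/524)·(1) = -1232/131.

v̂ = -9.405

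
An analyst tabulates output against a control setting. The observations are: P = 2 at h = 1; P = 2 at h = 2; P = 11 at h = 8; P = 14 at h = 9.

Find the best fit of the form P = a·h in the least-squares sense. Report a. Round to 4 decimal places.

a = 1.4667

Entries of AᵀA: Σh·h = 150.
And Σh·P = 220.
Normal equations: [[150]]·[a]ᵀ = [220]ᵀ.
Hence a = 220 / 150 ≈ 1.46667.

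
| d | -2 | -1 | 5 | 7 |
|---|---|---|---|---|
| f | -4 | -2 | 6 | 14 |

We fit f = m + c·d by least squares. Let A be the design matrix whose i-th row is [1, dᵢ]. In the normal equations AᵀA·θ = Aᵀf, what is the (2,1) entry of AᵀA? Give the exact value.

Row 2 ↔ basis d, column 1 ↔ basis 1, so (AᵀA)_{2,1} = Σᵢ d = (-2)·(1) + (-1)·(1) + (5)·(1) + (7)·(1) = 9.

9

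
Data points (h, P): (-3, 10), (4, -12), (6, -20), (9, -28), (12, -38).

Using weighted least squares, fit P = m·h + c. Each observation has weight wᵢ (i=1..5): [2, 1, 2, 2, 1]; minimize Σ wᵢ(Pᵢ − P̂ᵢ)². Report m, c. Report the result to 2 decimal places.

m = -3.20, c = 0.24

Setting ∂/∂m … = 0 gives: 412·m + 40·c = -1308;  40·m + 8·c = -126.
(Σwᵢ·h·h = 412, Σwᵢ·h = 40, Σwᵢ·1 = 8, Σwᵢ·h·P = -1308, Σwᵢ·P = -126.)
Determinant 412·8 − 40² = 1696.
m = ((-1308)·8 − 40·(-126))/1696 = -339/106; c = (412·(-126) − 40·(-1308))/1696 = 51/212.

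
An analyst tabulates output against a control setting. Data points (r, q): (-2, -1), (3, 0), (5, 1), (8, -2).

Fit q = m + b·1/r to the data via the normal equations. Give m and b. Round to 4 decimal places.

Normal-equation sums: Σ1 = 4, Σ1/r = 19/120, Σ1/r·1/r = 6001/14400.
And Σq = -2, Σ1/r·q = 9/20.
det = 4·(6001/14400) − (19/120)² = 2627/1600.
m = ((-2)·(6001/14400) − (19/120)·(9/20))/(2627/1600) = -13028/23643; b = (4·(9/20) − (19/120)·(-2))/(2627/1600) = 10160/7881.

m = -0.5510, b = 1.2892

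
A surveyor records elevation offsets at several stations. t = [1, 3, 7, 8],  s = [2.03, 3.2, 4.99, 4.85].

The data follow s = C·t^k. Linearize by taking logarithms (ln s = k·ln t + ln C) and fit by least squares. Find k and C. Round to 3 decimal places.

With ln sᵢ as the transformed response and ln tᵢ as the regressor:
AᵀA = [[9.3176, 5.1240]; [5.1240, 4]], rhs = [7.6892, 5.0576]ᵀ  (here Σln t = 5.1240, Σ(ln t)² = 9.3176, Σln s = 5.0576, Σln t·ln s = 7.6892).
Δ = 9.3176·4 − (5.1240)² = 11.0154; k = (7.6892·4 − 5.1240·5.0576)/11.0154 = 0.43954, ln C = (9.3176·5.0576 − 5.1240·7.6892)/11.0154 = 0.70135, so C = exp(0.70135) = 2.01647.

k = 0.440, C = 2.016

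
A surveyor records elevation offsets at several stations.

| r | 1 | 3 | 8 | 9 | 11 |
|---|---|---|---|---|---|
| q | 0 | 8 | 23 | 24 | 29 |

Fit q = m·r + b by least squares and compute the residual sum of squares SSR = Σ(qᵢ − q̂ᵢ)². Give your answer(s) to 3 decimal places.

Forming MᵀM = [[276, 32]; [32, 5]] and Mᵀq = [743, 84]ᵀ gives MᵀM·[m, b]ᵀ = Mᵀq.
Δ = 276·5 − 32² = 356.
m = (743·5 − 32·84)/356 = 1027/356; b = (276·84 − 32·743)/356 = -148/89.
Residuals: -435/356, 359/356, 141/89, -107/356, -381/356; SSR = 2227/356.

SSR = 6.256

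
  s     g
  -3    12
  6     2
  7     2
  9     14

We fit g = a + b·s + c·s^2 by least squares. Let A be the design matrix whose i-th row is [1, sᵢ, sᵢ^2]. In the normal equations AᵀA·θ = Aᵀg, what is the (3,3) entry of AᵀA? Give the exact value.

Row 3 ↔ basis s^2, column 3 ↔ basis s^2, so (AᵀA)_{3,3} = Σᵢ (s^2)·(s^2) = (9)·(9) + (36)·(36) + (49)·(49) + (81)·(81) = 10339.

10339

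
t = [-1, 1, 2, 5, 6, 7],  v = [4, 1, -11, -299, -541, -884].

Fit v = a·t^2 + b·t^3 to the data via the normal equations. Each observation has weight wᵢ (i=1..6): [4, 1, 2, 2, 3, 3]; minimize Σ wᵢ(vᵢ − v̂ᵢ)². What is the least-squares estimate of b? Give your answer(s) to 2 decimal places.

b = -3.02

Forming AᵀWA = [[12378, 80060]; [80060, 524298]] and AᵀWv = [-203397, -1335145]ᵀ gives AᵀWA·[a, b]ᵀ = AᵀWv.
Eliminating b: 524298·(row 1) − 80060·(row 2) gives 80157044·a = 524298·(-203397) − 80060·(-1335145) = 251068394, so a = 125534197/40078522.
Then b = ((-1335145) − 80060·(125534197/40078522))/524298 = -121230495/40078522.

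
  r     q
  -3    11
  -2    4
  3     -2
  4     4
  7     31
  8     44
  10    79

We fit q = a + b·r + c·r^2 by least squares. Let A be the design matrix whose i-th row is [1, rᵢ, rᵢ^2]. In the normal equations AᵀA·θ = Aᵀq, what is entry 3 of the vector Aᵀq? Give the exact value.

12396

Entry 3 ↔ basis r^2, so (Aᵀq)_{3} = Σᵢ (r^2)·qᵢ = (9)·(11) + (4)·(4) + (9)·(-2) + (16)·(4) + (49)·(31) + (64)·(44) + (100)·(79) = 12396.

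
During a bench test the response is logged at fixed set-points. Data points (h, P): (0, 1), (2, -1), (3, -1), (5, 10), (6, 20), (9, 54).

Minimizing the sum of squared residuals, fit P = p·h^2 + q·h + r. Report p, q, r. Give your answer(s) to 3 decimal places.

p = 1.007, q = -3.094, r = 0.707

Setting ∂/∂p … = 0 gives: 8579·p + 1105·q + 155·r = 5331;  1105·p + 155·q + 25·r = 651;  155·p + 25·q + 6·r = 83.
Solving the 3×3 system (Gaussian elimination) gives p = 4375/4344, q = -67201/21720, r = 128/181.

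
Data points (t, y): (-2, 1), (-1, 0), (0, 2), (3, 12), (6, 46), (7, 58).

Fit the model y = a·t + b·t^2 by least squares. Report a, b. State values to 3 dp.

The normal equations are: 99·a + 577·b = 716;  577·a + 3795·b = 4610.
Δ = 99·3795 − 577² = 42776.
a = (716·3795 − 577·4610)/42776 = 28625/21388; b = (99·4610 − 577·716)/42776 = 21629/21388.

a = 1.338, b = 1.011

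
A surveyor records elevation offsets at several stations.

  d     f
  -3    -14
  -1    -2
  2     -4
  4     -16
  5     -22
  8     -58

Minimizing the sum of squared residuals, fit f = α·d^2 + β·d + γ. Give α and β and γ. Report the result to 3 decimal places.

Setting ∂/∂α … = 0 gives: 5075·α + 681·β + 119·γ = -4662;  681·α + 119·β + 15·γ = -602;  119·α + 15·β + 6·γ = -116.
Row-reducing yields α = -21839/22256, β = 1351/1712, γ = -20525/11128.

α = -0.981, β = 0.789, γ = -1.844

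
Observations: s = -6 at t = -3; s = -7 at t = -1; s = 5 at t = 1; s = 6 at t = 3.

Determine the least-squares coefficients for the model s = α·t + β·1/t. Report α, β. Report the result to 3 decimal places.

α = 1.500, β = 4.500

From the data, Σt·t = 20, Σt·1/t = 4, Σ1/t·1/t = 20/9.
For Xᵀs: Σt·s = 48, Σ1/t·s = 16.
So XᵀX·[α, β]ᵀ = Xᵀs: [[20, 4]; [4, 20/9]]·[α, β]ᵀ = [48, 16]ᵀ.
Δ = 20·(20/9) − 4² = 256/9.
α = (48·(20/9) − 4·16)/(256/9) = 3/2; β = (20·16 − 4·48)/(256/9) = 9/2.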